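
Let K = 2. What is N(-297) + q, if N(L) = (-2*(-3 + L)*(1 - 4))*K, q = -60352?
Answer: -63952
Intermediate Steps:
N(L) = -36 + 12*L (N(L) = -2*(-3 + L)*(1 - 4)*2 = -2*(-3 + L)*(-3)*2 = -2*(9 - 3*L)*2 = (-18 + 6*L)*2 = -36 + 12*L)
N(-297) + q = (-36 + 12*(-297)) - 60352 = (-36 - 3564) - 60352 = -3600 - 60352 = -63952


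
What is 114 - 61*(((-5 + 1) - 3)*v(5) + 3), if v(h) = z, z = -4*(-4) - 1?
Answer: 6336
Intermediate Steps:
z = 15 (z = 16 - 1 = 15)
v(h) = 15
114 - 61*(((-5 + 1) - 3)*v(5) + 3) = 114 - 61*(((-5 + 1) - 3)*15 + 3) = 114 - 61*((-4 - 3)*15 + 3) = 114 - 61*(-7*15 + 3) = 114 - 61*(-105 + 3) = 114 - 61*(-102) = 114 + 6222 = 6336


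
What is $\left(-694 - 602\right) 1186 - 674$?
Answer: $-1537730$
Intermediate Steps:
$\left(-694 - 602\right) 1186 - 674 = \left(-1296\right) 1186 - 674 = -1537056 - 674 = -1537730$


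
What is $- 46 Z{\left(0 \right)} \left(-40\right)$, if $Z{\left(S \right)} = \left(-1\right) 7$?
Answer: $-12880$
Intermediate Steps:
$Z{\left(S \right)} = -7$
$- 46 Z{\left(0 \right)} \left(-40\right) = \left(-46\right) \left(-7\right) \left(-40\right) = 322 \left(-40\right) = -12880$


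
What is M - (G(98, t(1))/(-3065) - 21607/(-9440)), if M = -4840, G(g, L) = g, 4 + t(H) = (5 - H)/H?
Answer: -28020784867/5786720 ≈ -4842.3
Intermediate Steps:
t(H) = -4 + (5 - H)/H
M - (G(98, t(1))/(-3065) - 21607/(-9440)) = -4840 - (98/(-3065) - 21607/(-9440)) = -4840 - (98*(-1/3065) - 21607*(-1/9440)) = -4840 - (-98/3065 + 21607/9440) = -4840 - 1*13060067/5786720 = -4840 - 13060067/5786720 = -28020784867/5786720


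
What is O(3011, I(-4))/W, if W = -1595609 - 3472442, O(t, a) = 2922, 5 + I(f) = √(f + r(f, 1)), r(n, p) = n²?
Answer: -2922/5068051 ≈ -0.00057655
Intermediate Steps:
I(f) = -5 + √(f + f²)
W = -5068051
O(3011, I(-4))/W = 2922/(-5068051) = 2922*(-1/5068051) = -2922/5068051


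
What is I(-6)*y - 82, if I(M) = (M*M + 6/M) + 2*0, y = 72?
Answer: 2438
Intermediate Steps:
I(M) = M**2 + 6/M (I(M) = (M**2 + 6/M) + 0 = M**2 + 6/M)
I(-6)*y - 82 = ((6 + (-6)**3)/(-6))*72 - 82 = -(6 - 216)/6*72 - 82 = -1/6*(-210)*72 - 82 = 35*72 - 82 = 2520 - 82 = 2438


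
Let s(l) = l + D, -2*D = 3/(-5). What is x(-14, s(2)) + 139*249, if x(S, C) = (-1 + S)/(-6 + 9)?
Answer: 34606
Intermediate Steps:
D = 3/10 (D = -3/(2*(-5)) = -3*(-1)/(2*5) = -½*(-⅗) = 3/10 ≈ 0.30000)
s(l) = 3/10 + l (s(l) = l + 3/10 = 3/10 + l)
x(S, C) = -⅓ + S/3 (x(S, C) = (-1 + S)/3 = (-1 + S)*(⅓) = -⅓ + S/3)
x(-14, s(2)) + 139*249 = (-⅓ + (⅓)*(-14)) + 139*249 = (-⅓ - 14/3) + 34611 = -5 + 34611 = 34606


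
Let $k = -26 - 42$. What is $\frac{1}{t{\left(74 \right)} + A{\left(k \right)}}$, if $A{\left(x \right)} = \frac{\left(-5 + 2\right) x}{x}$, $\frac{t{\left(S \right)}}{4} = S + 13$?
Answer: $\frac{1}{345} \approx 0.0028986$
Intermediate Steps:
$t{\left(S \right)} = 52 + 4 S$ ($t{\left(S \right)} = 4 \left(S + 13\right) = 4 \left(13 + S\right) = 52 + 4 S$)
$k = -68$
$A{\left(x \right)} = -3$ ($A{\left(x \right)} = \frac{\left(-3\right) x}{x} = -3$)
$\frac{1}{t{\left(74 \right)} + A{\left(k \right)}} = \frac{1}{\left(52 + 4 \cdot 74\right) - 3} = \frac{1}{\left(52 + 296\right) - 3} = \frac{1}{348 - 3} = \frac{1}{345}$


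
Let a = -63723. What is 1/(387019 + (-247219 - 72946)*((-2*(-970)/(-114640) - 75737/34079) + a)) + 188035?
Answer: 14140000213059282316141/75198767320229099 ≈ 1.8804e+5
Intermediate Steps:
1/(387019 + (-247219 - 72946)*((-2*(-970)/(-114640) - 75737/34079) + a)) + 188035 = 1/(387019 + (-247219 - 72946)*((-2*(-970)/(-114640) - 75737/34079) - 63723)) + 188035 = 1/(387019 - 320165*((1940*(-1/114640) - 75737*1/34079) - 63723)) + 188035 = 1/(387019 - 320165*((-97/5732 - 1429/643) - 63723)) + 188035 = 1/(387019 - 320165*(-8253399/3685676 - 63723)) + 188035 = 1/(387019 - 320165*(-234870585147/3685676)) + 188035 = 1/(387019 + 75197340893589255/3685676) + 188035 = 1/(75198767320229099/3685676) + 188035 = 3685676/75198767320229099 + 188035 = 14140000213059282316141/75198767320229099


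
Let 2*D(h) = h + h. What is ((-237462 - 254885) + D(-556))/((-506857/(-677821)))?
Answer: -334100004363/506857 ≈ -6.5916e+5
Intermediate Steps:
D(h) = h (D(h) = (h + h)/2 = (2*h)/2 = h)
((-237462 - 254885) + D(-556))/((-506857/(-677821))) = ((-237462 - 254885) - 556)/((-506857/(-677821))) = (-492347 - 556)/((-506857*(-1/677821))) = -492903/506857/677821 = -492903*677821/506857 = -334100004363/506857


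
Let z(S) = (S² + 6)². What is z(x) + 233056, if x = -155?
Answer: 577722017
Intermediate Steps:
z(S) = (6 + S²)²
z(x) + 233056 = (6 + (-155)²)² + 233056 = (6 + 24025)² + 233056 = 24031² + 233056 = 577488961 + 233056 = 577722017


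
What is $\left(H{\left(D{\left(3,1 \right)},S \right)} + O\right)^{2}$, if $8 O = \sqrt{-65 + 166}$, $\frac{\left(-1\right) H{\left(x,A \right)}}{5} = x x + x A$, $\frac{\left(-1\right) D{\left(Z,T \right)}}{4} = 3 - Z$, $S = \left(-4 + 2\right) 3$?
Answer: $\frac{101}{64} \approx 1.5781$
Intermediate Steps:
$S = -6$ ($S = \left(-2\right) 3 = -6$)
$D{\left(Z,T \right)} = -12 + 4 Z$ ($D{\left(Z,T \right)} = - 4 \left(3 - Z\right) = -12 + 4 Z$)
$H{\left(x,A \right)} = - 5 x^{2} - 5 A x$ ($H{\left(x,A \right)} = - 5 \left(x x + x A\right) = - 5 \left(x^{2} + A x\right) = - 5 x^{2} - 5 A x$)
$O = \frac{\sqrt{101}}{8}$ ($O = \frac{\sqrt{-65 + 166}}{8} = \frac{\sqrt{101}}{8} \approx 1.2562$)
$\left(H{\left(D{\left(3,1 \right)},S \right)} + O\right)^{2} = \left(- 5 \left(-12 + 4 \cdot 3\right) \left(-6 + \left(-12 + 4 \cdot 3\right)\right) + \frac{\sqrt{101}}{8}\right)^{2} = \left(- 5 \left(-12 + 12\right) \left(-6 + \left(-12 + 12\right)\right) + \frac{\sqrt{101}}{8}\right)^{2} = \left(\left(-5\right) 0 \left(-6 + 0\right) + \frac{\sqrt{101}}{8}\right)^{2} = \left(\left(-5\right) 0 \left(-6\right) + \frac{\sqrt{101}}{8}\right)^{2} = \left(0 + \frac{\sqrt{101}}{8}\right)^{2} = \left(\frac{\sqrt{101}}{8}\right)^{2} = \frac{101}{64}$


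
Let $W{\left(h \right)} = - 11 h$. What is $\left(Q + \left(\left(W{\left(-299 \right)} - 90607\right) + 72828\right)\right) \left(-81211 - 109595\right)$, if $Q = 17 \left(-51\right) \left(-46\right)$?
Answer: $-4844945952$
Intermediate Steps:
$Q = 39882$ ($Q = \left(-867\right) \left(-46\right) = 39882$)
$\left(Q + \left(\left(W{\left(-299 \right)} - 90607\right) + 72828\right)\right) \left(-81211 - 109595\right) = \left(39882 + \left(\left(\left(-11\right) \left(-299\right) - 90607\right) + 72828\right)\right) \left(-81211 - 109595\right) = \left(39882 + \left(\left(3289 - 90607\right) + 72828\right)\right) \left(-190806\right) = \left(39882 + \left(-87318 + 72828\right)\right) \left(-190806\right) = \left(39882 - 14490\right) \left(-190806\right) = 25392 \left(-190806\right) = -4844945952$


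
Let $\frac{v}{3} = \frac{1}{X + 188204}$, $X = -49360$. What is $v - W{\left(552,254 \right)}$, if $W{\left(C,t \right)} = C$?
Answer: $- \frac{76641885}{138844} \approx -552.0$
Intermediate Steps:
$v = \frac{3}{138844}$ ($v = \frac{3}{-49360 + 188204} = \frac{3}{138844} \approx 2.1607 \cdot 10^{-5}$)
$v - W{\left(552,254 \right)} = \frac{3}{138844} - 552 = - \frac{76641885}{138844}$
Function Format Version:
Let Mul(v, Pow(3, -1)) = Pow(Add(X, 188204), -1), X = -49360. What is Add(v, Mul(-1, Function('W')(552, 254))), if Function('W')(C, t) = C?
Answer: Rational(-76641885, 138844) ≈ -552.00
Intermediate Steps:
v = Rational(3, 138844) (v = Mul(3, Pow(Add(-49360, 188204), -1)) = Mul(3, Pow(138844, -1)) = Mul(3, Rational(1, 138844)) = Rational(3, 138844) ≈ 2.1607e-5)
Add(v, Mul(-1, Function('W')(552, 254))) = Add(Rational(3, 138844), Mul(-1, 552)) = Add(Rational(3, 138844), -552) = Rational(-76641885, 138844)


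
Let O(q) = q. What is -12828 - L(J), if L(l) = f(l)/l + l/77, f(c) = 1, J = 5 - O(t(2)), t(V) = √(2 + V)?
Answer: -2963354/231 ≈ -12828.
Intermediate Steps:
J = 3 (J = 5 - √(2 + 2) = 5 - √4 = 5 - 1*2 = 5 - 2 = 3)
L(l) = 1/l + l/77
-12828 - L(J) = -12828 - (1/3 + (1/77)*3) = -12828 - (⅓ + 3/77) = -12828 - 1*86/231 = -12828 - 86/231 = -2963354/231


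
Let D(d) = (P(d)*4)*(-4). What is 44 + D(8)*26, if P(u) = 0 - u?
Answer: 3372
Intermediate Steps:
P(u) = -u
D(d) = 16*d (D(d) = (-d*4)*(-4) = -4*d*(-4) = 16*d)
44 + D(8)*26 = 44 + (16*8)*26 = 44 + 128*26 = 44 + 3328 = 3372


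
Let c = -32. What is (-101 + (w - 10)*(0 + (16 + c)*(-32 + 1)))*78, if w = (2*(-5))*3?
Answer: -1555398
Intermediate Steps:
w = -30 (w = -10*3 = -30)
(-101 + (w - 10)*(0 + (16 + c)*(-32 + 1)))*78 = (-101 + (-30 - 10)*(0 + (16 - 32)*(-32 + 1)))*78 = (-101 - 40*(0 - 16*(-31)))*78 = (-101 - 40*(0 + 496))*78 = (-101 - 40*496)*78 = (-101 - 19840)*78 = -19941*78 = -1555398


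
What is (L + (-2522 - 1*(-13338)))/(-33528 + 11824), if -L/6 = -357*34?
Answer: -20911/5426 ≈ -3.8539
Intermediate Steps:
L = 72828 (L = -(-2142)*34 = -6*(-12138) = 72828)
(L + (-2522 - 1*(-13338)))/(-33528 + 11824) = (72828 + (-2522 - 1*(-13338)))/(-33528 + 11824) = (72828 + (-2522 + 13338))/(-21704) = (72828 + 10816)*(-1/21704) = 83644*(-1/21704) = -20911/5426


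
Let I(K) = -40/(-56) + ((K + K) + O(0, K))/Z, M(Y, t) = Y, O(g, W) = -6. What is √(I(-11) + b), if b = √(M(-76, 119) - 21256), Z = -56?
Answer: √(238 + 392*I*√5333)/14 ≈ 8.5812 + 8.5102*I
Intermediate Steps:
b = 2*I*√5333 (b = √(-76 - 21256) = √(-21332) = 2*I*√5333 ≈ 146.05*I)
I(K) = 23/28 - K/28 (I(K) = -40/(-56) + ((K + K) - 6)/(-56) = -40*(-1/56) + (2*K - 6)*(-1/56) = 5/7 + (-6 + 2*K)*(-1/56) = 5/7 + (3/28 - K/28) = 23/28 - K/28)
√(I(-11) + b) = √((23/28 - 1/28*(-11)) + 2*I*√5333) = √((23/28 + 11/28) + 2*I*√5333) = √(17/14 + 2*I*√5333)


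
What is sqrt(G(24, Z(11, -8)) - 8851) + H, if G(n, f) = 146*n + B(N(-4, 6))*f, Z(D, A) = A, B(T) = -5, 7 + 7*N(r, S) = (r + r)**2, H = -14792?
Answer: -14792 + I*sqrt(5307) ≈ -14792.0 + 72.849*I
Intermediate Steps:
N(r, S) = -1 + 4*r**2/7 (N(r, S) = -1 + (r + r)**2/7 = -1 + (2*r)**2/7 = -1 + (4*r**2)/7 = -1 + 4*r**2/7)
G(n, f) = -5*f + 146*n (G(n, f) = 146*n - 5*f = -5*f + 146*n)
sqrt(G(24, Z(11, -8)) - 8851) + H = sqrt((-5*(-8) + 146*24) - 8851) - 14792 = sqrt((40 + 3504) - 8851) - 14792 = sqrt(3544 - 8851) - 14792 = sqrt(-5307) - 14792 = I*sqrt(5307) - 14792 = -14792 + I*sqrt(5307)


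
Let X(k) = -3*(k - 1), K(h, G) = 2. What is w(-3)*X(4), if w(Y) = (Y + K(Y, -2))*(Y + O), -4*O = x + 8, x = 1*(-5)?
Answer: -135/4 ≈ -33.750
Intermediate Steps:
x = -5
X(k) = 3 - 3*k (X(k) = -3*(-1 + k) = 3 - 3*k)
O = -¾ (O = -(-5 + 8)/4 = -¼*3 = -¾ ≈ -0.75000)
w(Y) = (2 + Y)*(-¾ + Y) (w(Y) = (Y + 2)*(Y - ¾) = (2 + Y)*(-¾ + Y))
w(-3)*X(4) = (-3/2 + (-3)² + (5/4)*(-3))*(3 - 3*4) = (-3/2 + 9 - 15/4)*(3 - 12) = (15/4)*(-9) = -135/4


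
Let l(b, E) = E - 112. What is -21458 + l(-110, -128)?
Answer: -21698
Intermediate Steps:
l(b, E) = -112 + E
-21458 + l(-110, -128) = -21458 + (-112 - 128) = -21458 - 240 = -21698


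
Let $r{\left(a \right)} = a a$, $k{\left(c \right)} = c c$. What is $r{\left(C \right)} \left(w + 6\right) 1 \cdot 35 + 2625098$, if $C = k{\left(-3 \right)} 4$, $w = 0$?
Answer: $2897258$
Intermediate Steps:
$k{\left(c \right)} = c^{2}$
$C = 36$ ($C = \left(-3\right)^{2} \cdot 4 = 9 \cdot 4 = 36$)
$r{\left(a \right)} = a^{2}$
$r{\left(C \right)} \left(w + 6\right) 1 \cdot 35 + 2625098 = 36^{2} \left(0 + 6\right) 1 \cdot 35 + 2625098 = 1296 \cdot 6 \cdot 1 \cdot 35 + 2625098 = 1296 \cdot 6 \cdot 35 + 2625098 = 7776 \cdot 35 + 2625098 = 272160 + 2625098 = 2897258$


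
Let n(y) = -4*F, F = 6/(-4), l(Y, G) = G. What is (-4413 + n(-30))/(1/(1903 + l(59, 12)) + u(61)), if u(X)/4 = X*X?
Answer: -8439405/28502861 ≈ -0.29609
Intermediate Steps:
u(X) = 4*X² (u(X) = 4*(X*X) = 4*X²)
F = -3/2 (F = 6*(-¼) = -3/2 ≈ -1.5000)
n(y) = 6 (n(y) = -4*(-3/2) = 6)
(-4413 + n(-30))/(1/(1903 + l(59, 12)) + u(61)) = (-4413 + 6)/(1/(1903 + 12) + 4*61²) = -4407/(1/1915 + 4*3721) = -4407/(1/1915 + 14884) = -4407/28502861/1915 = -4407*1915/28502861 = -8439405/28502861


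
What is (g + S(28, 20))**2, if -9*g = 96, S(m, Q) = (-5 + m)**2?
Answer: 2418025/9 ≈ 2.6867e+5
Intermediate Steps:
g = -32/3 (g = -1/9*96 = -32/3 ≈ -10.667)
(g + S(28, 20))**2 = (-32/3 + (-5 + 28)**2)**2 = (-32/3 + 23**2)**2 = (-32/3 + 529)**2 = (1555/3)**2 = 2418025/9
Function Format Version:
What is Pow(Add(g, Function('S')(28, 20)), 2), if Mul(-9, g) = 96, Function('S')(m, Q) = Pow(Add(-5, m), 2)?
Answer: Rational(2418025, 9) ≈ 2.6867e+5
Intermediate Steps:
g = Rational(-32, 3) (g = Mul(Rational(-1, 9), 96) = Rational(-32, 3) ≈ -10.667)
Pow(Add(g, Function('S')(28, 20)), 2) = Pow(Add(Rational(-32, 3), Pow(Add(-5, 28), 2)), 2) = Pow(Add(Rational(-32, 3), Pow(23, 2)), 2) = Pow(Add(Rational(-32, 3), 529), 2) = Pow(Rational(1555, 3), 2) = Rational(2418025, 9)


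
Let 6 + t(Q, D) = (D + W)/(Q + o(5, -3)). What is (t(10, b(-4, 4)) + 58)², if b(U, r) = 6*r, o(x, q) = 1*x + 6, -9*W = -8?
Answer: 2062096/729 ≈ 2828.7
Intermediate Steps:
W = 8/9 (W = -⅑*(-8) = 8/9 ≈ 0.88889)
o(x, q) = 6 + x (o(x, q) = x + 6 = 6 + x)
t(Q, D) = -6 + (8/9 + D)/(11 + Q) (t(Q, D) = -6 + (D + 8/9)/(Q + (6 + 5)) = -6 + (8/9 + D)/(Q + 11) = -6 + (8/9 + D)/(11 + Q))
(t(10, b(-4, 4)) + 58)² = ((-586/9 + 6*4 - 6*10)/(11 + 10) + 58)² = ((-586/9 + 24 - 60)/21 + 58)² = ((1/21)*(-910/9) + 58)² = (-130/27 + 58)² = (1436/27)² = 2062096/729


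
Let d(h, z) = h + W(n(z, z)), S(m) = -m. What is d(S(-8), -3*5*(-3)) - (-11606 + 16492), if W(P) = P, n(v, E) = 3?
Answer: -4875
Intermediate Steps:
d(h, z) = 3 + h (d(h, z) = h + 3 = 3 + h)
d(S(-8), -3*5*(-3)) - (-11606 + 16492) = (3 - 1*(-8)) - (-11606 + 16492) = (3 + 8) - 1*4886 = 11 - 4886 = -4875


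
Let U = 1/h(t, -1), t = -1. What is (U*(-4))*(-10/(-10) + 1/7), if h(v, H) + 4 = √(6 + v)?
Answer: 128/77 + 32*√5/77 ≈ 2.5916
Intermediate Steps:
h(v, H) = -4 + √(6 + v)
U = 1/(-4 + √5) (U = 1/(-4 + √(6 - 1)) = 1/(-4 + √5) ≈ -0.56692)
(U*(-4))*(-10/(-10) + 1/7) = ((-4/11 - √5/11)*(-4))*(-10/(-10) + 1/7) = (16/11 + 4*√5/11)*(-10*(-⅒) + 1*(⅐)) = (16/11 + 4*√5/11)*(1 + ⅐) = (16/11 + 4*√5/11)*(8/7) = 128/77 + 32*√5/77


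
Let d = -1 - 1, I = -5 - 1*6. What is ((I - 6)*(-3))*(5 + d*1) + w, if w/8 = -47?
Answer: -223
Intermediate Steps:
w = -376 (w = 8*(-47) = -376)
I = -11 (I = -5 - 6 = -11)
d = -2
((I - 6)*(-3))*(5 + d*1) + w = ((-11 - 6)*(-3))*(5 - 2*1) - 376 = (-17*(-3))*(5 - 2) - 376 = 51*3 - 376 = 153 - 376 = -223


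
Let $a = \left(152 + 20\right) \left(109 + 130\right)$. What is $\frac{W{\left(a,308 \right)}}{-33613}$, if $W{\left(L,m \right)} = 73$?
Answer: $- \frac{73}{33613} \approx -0.0021718$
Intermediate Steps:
$a = 41108$ ($a = 172 \cdot 239 = 41108$)
$\frac{W{\left(a,308 \right)}}{-33613} = \frac{73}{-33613} = 73 \left(- \frac{1}{33613}\right) = - \frac{73}{33613}$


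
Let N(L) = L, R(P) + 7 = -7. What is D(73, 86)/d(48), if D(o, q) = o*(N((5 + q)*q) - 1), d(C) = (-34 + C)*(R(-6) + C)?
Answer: 571225/476 ≈ 1200.1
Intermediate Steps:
R(P) = -14 (R(P) = -7 - 7 = -14)
d(C) = (-34 + C)*(-14 + C)
D(o, q) = o*(-1 + q*(5 + q)) (D(o, q) = o*((5 + q)*q - 1) = o*(q*(5 + q) - 1) = o*(-1 + q*(5 + q)))
D(73, 86)/d(48) = (73*(-1 + 86*(5 + 86)))/(476 + 48² - 48*48) = (73*(-1 + 86*91))/(476 + 2304 - 2304) = (73*(-1 + 7826))/476 = (73*7825)*(1/476) = 571225*(1/476) = 571225/476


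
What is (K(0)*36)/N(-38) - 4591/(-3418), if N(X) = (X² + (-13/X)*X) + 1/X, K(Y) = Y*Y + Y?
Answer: 4591/3418 ≈ 1.3432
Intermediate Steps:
K(Y) = Y + Y² (K(Y) = Y² + Y = Y + Y²)
N(X) = -13 + 1/X + X² (N(X) = (X² - 13) + 1/X = (-13 + X²) + 1/X = -13 + 1/X + X²)
(K(0)*36)/N(-38) - 4591/(-3418) = ((0*(1 + 0))*36)/(-13 + 1/(-38) + (-38)²) - 4591/(-3418) = ((0*1)*36)/(-13 - 1/38 + 1444) - 4591*(-1/3418) = (0*36)/(54377/38) + 4591/3418 = 0*(38/54377) + 4591/3418 = 0 + 4591/3418 = 4591/3418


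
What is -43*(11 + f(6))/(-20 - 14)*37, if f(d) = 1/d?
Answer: 106597/204 ≈ 522.53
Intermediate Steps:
-43*(11 + f(6))/(-20 - 14)*37 = -43*(11 + 1/6)/(-20 - 14)*37 = -43*(11 + ⅙)/(-34)*37 = -2881*(-1)/(6*34)*37 = -43*(-67/204)*37 = (2881/204)*37 = 106597/204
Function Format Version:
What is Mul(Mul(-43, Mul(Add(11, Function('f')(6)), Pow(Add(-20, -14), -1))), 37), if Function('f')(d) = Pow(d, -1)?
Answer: Rational(106597, 204) ≈ 522.53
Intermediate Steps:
Mul(Mul(-43, Mul(Add(11, Function('f')(6)), Pow(Add(-20, -14), -1))), 37) = Mul(Mul(-43, Mul(Add(11, Pow(6, -1)), Pow(Add(-20, -14), -1))), 37) = Mul(Mul(-43, Mul(Add(11, Rational(1, 6)), Pow(-34, -1))), 37) = Mul(Mul(-43, Mul(Rational(67, 6), Rational(-1, 34))), 37) = Mul(Mul(-43, Rational(-67, 204)), 37) = Mul(Rational(2881, 204), 37) = Rational(106597, 204)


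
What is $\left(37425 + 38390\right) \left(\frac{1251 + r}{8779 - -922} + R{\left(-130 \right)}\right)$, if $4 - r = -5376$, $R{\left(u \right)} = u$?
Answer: $- \frac{95109841685}{9701} \approx -9.8041 \cdot 10^{6}$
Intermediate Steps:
$r = 5380$ ($r = 4 - -5376 = 4 + 5376 = 5380$)
$\left(37425 + 38390\right) \left(\frac{1251 + r}{8779 - -922} + R{\left(-130 \right)}\right) = \left(37425 + 38390\right) \left(\frac{1251 + 5380}{8779 - -922} - 130\right) = 75815 \left(\frac{6631}{8779 + \left(-8985 + 9907\right)} - 130\right) = 75815 \left(\frac{6631}{8779 + 922} - 130\right) = 75815 \left(\frac{6631}{9701} - 130\right) = 75815 \left(- \frac{1254499}{9701}\right) = - \frac{95109841685}{9701}$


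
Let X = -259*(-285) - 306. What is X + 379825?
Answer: 453334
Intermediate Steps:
X = 73509 (X = 73815 - 306 = 73509)
X + 379825 = 73509 + 379825 = 453334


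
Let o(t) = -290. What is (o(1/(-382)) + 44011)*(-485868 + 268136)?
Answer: -9519460772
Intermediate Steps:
(o(1/(-382)) + 44011)*(-485868 + 268136) = (-290 + 44011)*(-485868 + 268136) = 43721*(-217732) = -9519460772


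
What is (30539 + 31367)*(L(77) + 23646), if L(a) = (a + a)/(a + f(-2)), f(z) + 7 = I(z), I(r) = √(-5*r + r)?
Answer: 1790430041218/1223 - 4766762*√2/1223 ≈ 1.4640e+9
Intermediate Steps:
I(r) = 2*√(-r) (I(r) = √(-4*r) = 2*√(-r))
f(z) = -7 + 2*√(-z)
L(a) = 2*a/(-7 + a + 2*√2) (L(a) = (a + a)/(a + (-7 + 2*√(-1*(-2)))) = (2*a)/(a + (-7 + 2*√2)) = (2*a)/(-7 + a + 2*√2) = 2*a/(-7 + a + 2*√2))
(30539 + 31367)*(L(77) + 23646) = (30539 + 31367)*(2*77/(-7 + 77 + 2*√2) + 23646) = 61906*(2*77/(70 + 2*√2) + 23646) = 61906*(154/(70 + 2*√2) + 23646) = 61906*(23646 + 154/(70 + 2*√2)) = 1463829276 + 9533524/(70 + 2*√2)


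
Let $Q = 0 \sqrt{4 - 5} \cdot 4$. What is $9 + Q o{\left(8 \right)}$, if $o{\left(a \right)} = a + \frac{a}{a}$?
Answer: $9$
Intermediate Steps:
$Q = 0$ ($Q = 0 \sqrt{4 - 5} \cdot 4 = 0 \sqrt{-1} \cdot 4 = 0 i 4 = 0 \cdot 4 = 0$)
$o{\left(a \right)} = 1 + a$ ($o{\left(a \right)} = a + 1 = 1 + a$)
$9 + Q o{\left(8 \right)} = 9 + 0 \left(1 + 8\right) = 9 + 0 \cdot 9 = 9 + 0 = 9$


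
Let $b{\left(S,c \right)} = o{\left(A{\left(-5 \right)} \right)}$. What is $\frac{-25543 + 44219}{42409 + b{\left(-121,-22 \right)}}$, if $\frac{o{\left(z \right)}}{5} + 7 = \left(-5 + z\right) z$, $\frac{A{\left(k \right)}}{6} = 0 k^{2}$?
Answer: $\frac{9338}{21187} \approx 0.44074$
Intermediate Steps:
$A{\left(k \right)} = 0$ ($A{\left(k \right)} = 6 \cdot 0 k^{2} = 6 \cdot 0 = 0$)
$o{\left(z \right)} = -35 + 5 z \left(-5 + z\right)$ ($o{\left(z \right)} = -35 + 5 \left(-5 + z\right) z = -35 + 5 z \left(-5 + z\right)$)
$b{\left(S,c \right)} = -35$ ($b{\left(S,c \right)} = -35 - 0 + 5 \cdot 0^{2} = -35 + 0 + 5 \cdot 0 = -35 + 0 + 0 = -35$)
$\frac{-25543 + 44219}{42409 + b{\left(-121,-22 \right)}} = \frac{-25543 + 44219}{42409 - 35} = \frac{18676}{42374} = 18676 \cdot \frac{1}{42374} = \frac{9338}{21187}$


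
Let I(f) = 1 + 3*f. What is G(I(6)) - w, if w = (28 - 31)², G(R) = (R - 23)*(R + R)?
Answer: -161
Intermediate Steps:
G(R) = 2*R*(-23 + R) (G(R) = (-23 + R)*(2*R) = 2*R*(-23 + R))
w = 9 (w = (-3)² = 9)
G(I(6)) - w = 2*(1 + 3*6)*(-23 + (1 + 3*6)) - 1*9 = 2*(1 + 18)*(-23 + (1 + 18)) - 9 = 2*19*(-23 + 19) - 9 = 2*19*(-4) - 9 = -152 - 9 = -161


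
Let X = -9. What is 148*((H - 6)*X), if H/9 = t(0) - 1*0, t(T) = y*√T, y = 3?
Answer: 7992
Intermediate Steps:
t(T) = 3*√T
H = 0 (H = 9*(3*√0 - 1*0) = 9*(3*0 + 0) = 9*(0 + 0) = 9*0 = 0)
148*((H - 6)*X) = 148*((0 - 6)*(-9)) = 148*(-6*(-9)) = 148*54 = 7992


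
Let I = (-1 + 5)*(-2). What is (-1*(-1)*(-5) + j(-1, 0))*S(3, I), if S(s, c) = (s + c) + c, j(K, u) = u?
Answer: 65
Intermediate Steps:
I = -8 (I = 4*(-2) = -8)
S(s, c) = s + 2*c (S(s, c) = (c + s) + c = s + 2*c)
(-1*(-1)*(-5) + j(-1, 0))*S(3, I) = (-1*(-1)*(-5) + 0)*(3 + 2*(-8)) = (1*(-5) + 0)*(3 - 16) = (-5 + 0)*(-13) = -5*(-13) = 65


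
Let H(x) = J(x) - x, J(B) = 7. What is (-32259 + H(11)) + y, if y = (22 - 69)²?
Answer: -30054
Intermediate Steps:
y = 2209 (y = (-47)² = 2209)
H(x) = 7 - x
(-32259 + H(11)) + y = (-32259 + (7 - 1*11)) + 2209 = (-32259 + (7 - 11)) + 2209 = (-32259 - 4) + 2209 = -32263 + 2209 = -30054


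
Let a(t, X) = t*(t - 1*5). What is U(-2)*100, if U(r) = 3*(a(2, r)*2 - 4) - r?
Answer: -4600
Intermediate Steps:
a(t, X) = t*(-5 + t) (a(t, X) = t*(t - 5) = t*(-5 + t))
U(r) = -48 - r (U(r) = 3*((2*(-5 + 2))*2 - 4) - r = 3*((2*(-3))*2 - 4) - r = 3*(-6*2 - 4) - r = 3*(-12 - 4) - r = 3*(-16) - r = -48 - r)
U(-2)*100 = (-48 - 1*(-2))*100 = (-48 + 2)*100 = -46*100 = -4600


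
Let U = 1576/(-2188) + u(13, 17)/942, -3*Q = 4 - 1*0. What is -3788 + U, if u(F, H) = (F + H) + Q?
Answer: -2928320069/772911 ≈ -3788.7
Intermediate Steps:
Q = -4/3 (Q = -(4 - 1*0)/3 = -(4 + 0)/3 = -⅓*4 = -4/3 ≈ -1.3333)
u(F, H) = -4/3 + F + H (u(F, H) = (F + H) - 4/3 = -4/3 + F + H)
U = -533201/772911 (U = 1576/(-2188) + (-4/3 + 13 + 17)/942 = 1576*(-1/2188) + (86/3)*(1/942) = -394/547 + 43/1413 = -533201/772911 ≈ -0.68986)
-3788 + U = -3788 - 533201/772911 = -2928320069/772911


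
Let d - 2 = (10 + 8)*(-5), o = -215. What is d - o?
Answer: 127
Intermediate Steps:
d = -88 (d = 2 + (10 + 8)*(-5) = 2 + 18*(-5) = 2 - 90 = -88)
d - o = -88 - 1*(-215) = -88 + 215 = 127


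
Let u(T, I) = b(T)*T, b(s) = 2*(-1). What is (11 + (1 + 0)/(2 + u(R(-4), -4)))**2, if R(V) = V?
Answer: 12321/100 ≈ 123.21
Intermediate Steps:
b(s) = -2
u(T, I) = -2*T
(11 + (1 + 0)/(2 + u(R(-4), -4)))**2 = (11 + (1 + 0)/(2 - 2*(-4)))**2 = (11 + 1/(2 + 8))**2 = (11 + 1/10)**2 = (111/10)**2 = 12321/100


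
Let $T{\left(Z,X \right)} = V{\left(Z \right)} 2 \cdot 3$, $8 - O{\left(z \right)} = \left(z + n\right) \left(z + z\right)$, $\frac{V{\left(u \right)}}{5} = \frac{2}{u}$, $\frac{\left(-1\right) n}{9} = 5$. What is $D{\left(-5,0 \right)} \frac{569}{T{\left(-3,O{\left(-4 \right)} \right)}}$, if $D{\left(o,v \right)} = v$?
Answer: $0$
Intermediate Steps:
$n = -45$ ($n = \left(-9\right) 5 = -45$)
$V{\left(u \right)} = \frac{10}{u}$ ($V{\left(u \right)} = 5 \frac{2}{u} = \frac{10}{u}$)
$O{\left(z \right)} = 8 - 2 z \left(-45 + z\right)$ ($O{\left(z \right)} = 8 - \left(z - 45\right) \left(z + z\right) = 8 - \left(-45 + z\right) 2 z = 8 - 2 z \left(-45 + z\right)$)
$T{\left(Z,X \right)} = \frac{60}{Z}$ ($T{\left(Z,X \right)} = \frac{10}{Z} 2 \cdot 3 = \frac{20}{Z} 3 = \frac{60}{Z}$)
$D{\left(-5,0 \right)} \frac{569}{T{\left(-3,O{\left(-4 \right)} \right)}} = 0 \frac{569}{60 \frac{1}{-3}} = 0 \frac{569}{60 \left(- \frac{1}{3}\right)} = 0 \frac{569}{-20} = 0 \cdot 569 \left(- \frac{1}{20}\right) = 0 \left(- \frac{569}{20}\right) = 0$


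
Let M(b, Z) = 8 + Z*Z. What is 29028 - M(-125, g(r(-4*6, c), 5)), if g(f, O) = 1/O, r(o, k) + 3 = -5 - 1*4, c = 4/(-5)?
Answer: 725499/25 ≈ 29020.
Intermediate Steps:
c = -⅘ (c = 4*(-⅕) = -⅘ ≈ -0.80000)
r(o, k) = -12 (r(o, k) = -3 + (-5 - 1*4) = -3 + (-5 - 4) = -3 - 9 = -12)
M(b, Z) = 8 + Z²
29028 - M(-125, g(r(-4*6, c), 5)) = 29028 - (8 + (1/5)²) = 29028 - (8 + (⅕)²) = 29028 - (8 + 1/25) = 29028 - 1*201/25 = 29028 - 201/25 = 725499/25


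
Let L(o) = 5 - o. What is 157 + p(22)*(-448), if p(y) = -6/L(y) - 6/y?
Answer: 22639/187 ≈ 121.06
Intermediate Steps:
p(y) = -6/y - 6/(5 - y) (p(y) = -6/(5 - y) - 6/y = -6/y - 6/(5 - y))
157 + p(22)*(-448) = 157 + (30/(22*(-5 + 22)))*(-448) = 157 + (30*(1/22)/17)*(-448) = 157 + (30*(1/22)*(1/17))*(-448) = 157 + (15/187)*(-448) = 157 - 6720/187 = 22639/187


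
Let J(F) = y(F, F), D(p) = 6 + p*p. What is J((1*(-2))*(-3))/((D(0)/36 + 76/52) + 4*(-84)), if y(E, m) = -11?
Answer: 78/2371 ≈ 0.032898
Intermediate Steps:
D(p) = 6 + p²
J(F) = -11
J((1*(-2))*(-3))/((D(0)/36 + 76/52) + 4*(-84)) = -11/(((6 + 0²)/36 + 76/52) + 4*(-84)) = -11/(((6 + 0)*(1/36) + 76*(1/52)) - 336) = -11/((6*(1/36) + 19/13) - 336) = -11/((⅙ + 19/13) - 336) = -11/(127/78 - 336) = -11/(-26081/78) = -11*(-78/26081) = 78/2371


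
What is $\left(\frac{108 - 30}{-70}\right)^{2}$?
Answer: $\frac{1521}{1225} \approx 1.2416$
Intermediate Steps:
$\left(\frac{108 - 30}{-70}\right)^{2} = \left(78 \left(- \frac{1}{70}\right)\right)^{2} = \left(- \frac{39}{35}\right)^{2} = \frac{1521}{1225}$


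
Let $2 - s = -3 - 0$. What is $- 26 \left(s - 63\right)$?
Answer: $1508$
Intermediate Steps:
$s = 5$ ($s = 2 - \left(-3 - 0\right) = 2 - \left(-3 + 0\right) = 2 - -3 = 2 + 3 = 5$)
$- 26 \left(s - 63\right) = - 26 \left(5 - 63\right) = \left(-26\right) \left(-58\right) = 1508$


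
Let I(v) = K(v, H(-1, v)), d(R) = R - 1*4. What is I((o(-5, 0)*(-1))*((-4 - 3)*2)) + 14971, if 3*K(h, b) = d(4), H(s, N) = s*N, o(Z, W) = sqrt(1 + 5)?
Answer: 14971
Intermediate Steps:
o(Z, W) = sqrt(6)
H(s, N) = N*s
d(R) = -4 + R (d(R) = R - 4 = -4 + R)
K(h, b) = 0 (K(h, b) = (-4 + 4)/3 = (1/3)*0 = 0)
I(v) = 0
I((o(-5, 0)*(-1))*((-4 - 3)*2)) + 14971 = 0 + 14971 = 14971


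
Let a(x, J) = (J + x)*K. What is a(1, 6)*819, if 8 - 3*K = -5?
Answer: 24843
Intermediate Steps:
K = 13/3 (K = 8/3 - 1/3*(-5) = 8/3 + 5/3 = 13/3 ≈ 4.3333)
a(x, J) = 13*J/3 + 13*x/3 (a(x, J) = (J + x)*(13/3) = 13*J/3 + 13*x/3)
a(1, 6)*819 = ((13/3)*6 + (13/3)*1)*819 = (26 + 13/3)*819 = (91/3)*819 = 24843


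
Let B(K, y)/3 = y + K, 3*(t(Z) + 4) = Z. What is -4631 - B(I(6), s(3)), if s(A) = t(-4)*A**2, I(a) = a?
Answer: -4505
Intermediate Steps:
t(Z) = -4 + Z/3
s(A) = -16*A**2/3 (s(A) = (-4 + (1/3)*(-4))*A**2 = (-4 - 4/3)*A**2 = -16*A**2/3)
B(K, y) = 3*K + 3*y (B(K, y) = 3*(y + K) = 3*(K + y) = 3*K + 3*y)
-4631 - B(I(6), s(3)) = -4631 - (3*6 + 3*(-16/3*3**2)) = -4631 - (18 + 3*(-16/3*9)) = -4631 - (18 + 3*(-48)) = -4631 - (18 - 144) = -4631 - 1*(-126) = -4631 + 126 = -4505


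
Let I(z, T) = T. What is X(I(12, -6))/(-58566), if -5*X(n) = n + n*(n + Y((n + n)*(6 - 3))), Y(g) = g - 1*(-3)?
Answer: 38/48805 ≈ 0.00077861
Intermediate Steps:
Y(g) = 3 + g (Y(g) = g + 3 = 3 + g)
X(n) = -n/5 - n*(3 + 7*n)/5 (X(n) = -(n + n*(n + (3 + (n + n)*(6 - 3))))/5 = -(n + n*(n + (3 + (2*n)*3)))/5 = -(n + n*(n + (3 + 6*n)))/5 = -(n + n*(3 + 7*n))/5 = -n/5 - n*(3 + 7*n)/5)
X(I(12, -6))/(-58566) = -⅕*(-6)*(4 + 7*(-6))/(-58566) = -⅕*(-6)*(4 - 42)*(-1/58566) = -⅕*(-6)*(-38)*(-1/58566) = -228/5*(-1/58566) = 38/48805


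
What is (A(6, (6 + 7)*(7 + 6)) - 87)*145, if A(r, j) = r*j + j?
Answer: 158920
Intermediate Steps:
A(r, j) = j + j*r (A(r, j) = j*r + j = j + j*r)
(A(6, (6 + 7)*(7 + 6)) - 87)*145 = (((6 + 7)*(7 + 6))*(1 + 6) - 87)*145 = ((13*13)*7 - 87)*145 = (169*7 - 87)*145 = (1183 - 87)*145 = 1096*145 = 158920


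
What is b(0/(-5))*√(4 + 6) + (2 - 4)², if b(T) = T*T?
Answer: 4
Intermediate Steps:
b(T) = T²
b(0/(-5))*√(4 + 6) + (2 - 4)² = (0/(-5))²*√(4 + 6) + (2 - 4)² = (0*(-⅕))²*√10 + (-2)² = 0²*√10 + 4 = 0*√10 + 4 = 0 + 4 = 4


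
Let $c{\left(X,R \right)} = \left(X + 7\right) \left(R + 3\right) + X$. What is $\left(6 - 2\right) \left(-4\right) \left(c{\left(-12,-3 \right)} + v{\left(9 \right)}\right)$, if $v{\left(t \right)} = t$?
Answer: $48$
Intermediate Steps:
$c{\left(X,R \right)} = X + \left(3 + R\right) \left(7 + X\right)$ ($c{\left(X,R \right)} = \left(7 + X\right) \left(3 + R\right) + X = \left(3 + R\right) \left(7 + X\right) + X = X + \left(3 + R\right) \left(7 + X\right)$)
$\left(6 - 2\right) \left(-4\right) \left(c{\left(-12,-3 \right)} + v{\left(9 \right)}\right) = \left(6 - 2\right) \left(-4\right) \left(\left(21 + 4 \left(-12\right) + 7 \left(-3\right) - -36\right) + 9\right) = 4 \left(-4\right) \left(\left(21 - 48 - 21 + 36\right) + 9\right) = - 16 \left(-12 + 9\right) = \left(-16\right) \left(-3\right) = 48$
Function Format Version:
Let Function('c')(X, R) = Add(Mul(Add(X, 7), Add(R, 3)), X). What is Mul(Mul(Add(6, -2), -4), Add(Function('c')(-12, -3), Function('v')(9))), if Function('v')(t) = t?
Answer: 48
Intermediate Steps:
Function('c')(X, R) = Add(X, Mul(Add(3, R), Add(7, X))) (Function('c')(X, R) = Add(Mul(Add(7, X), Add(3, R)), X) = Add(Mul(Add(3, R), Add(7, X)), X) = Add(X, Mul(Add(3, R), Add(7, X))))
Mul(Mul(Add(6, -2), -4), Add(Function('c')(-12, -3), Function('v')(9))) = Mul(Mul(Add(6, -2), -4), Add(Add(21, Mul(4, -12), Mul(7, -3), Mul(-3, -12)), 9)) = Mul(Mul(4, -4), Add(Add(21, -48, -21, 36), 9)) = Mul(-16, Add(-12, 9)) = Mul(-16, -3) = 48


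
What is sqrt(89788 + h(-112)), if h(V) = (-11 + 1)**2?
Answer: 212*sqrt(2) ≈ 299.81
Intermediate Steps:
h(V) = 100 (h(V) = (-10)**2 = 100)
sqrt(89788 + h(-112)) = sqrt(89788 + 100) = sqrt(89888) = 212*sqrt(2)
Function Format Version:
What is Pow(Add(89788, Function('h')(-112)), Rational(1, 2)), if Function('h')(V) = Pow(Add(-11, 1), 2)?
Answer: Mul(212, Pow(2, Rational(1, 2))) ≈ 299.81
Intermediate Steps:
Function('h')(V) = 100 (Function('h')(V) = Pow(-10, 2) = 100)
Pow(Add(89788, Function('h')(-112)), Rational(1, 2)) = Pow(Add(89788, 100), Rational(1, 2)) = Pow(89888, Rational(1, 2)) = Mul(212, Pow(2, Rational(1, 2)))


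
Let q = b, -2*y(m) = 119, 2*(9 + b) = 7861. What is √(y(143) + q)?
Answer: √3862 ≈ 62.145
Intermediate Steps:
b = 7843/2 (b = -9 + (½)*7861 = -9 + 7861/2 = 7843/2 ≈ 3921.5)
y(m) = -119/2 (y(m) = -½*119 = -119/2)
q = 7843/2 ≈ 3921.5
√(y(143) + q) = √(-119/2 + 7843/2) = √3862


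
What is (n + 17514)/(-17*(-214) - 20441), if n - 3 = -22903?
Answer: 5386/16803 ≈ 0.32054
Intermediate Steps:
n = -22900 (n = 3 - 22903 = -22900)
(n + 17514)/(-17*(-214) - 20441) = (-22900 + 17514)/(-17*(-214) - 20441) = -5386/(3638 - 20441) = -5386/(-16803) = -5386*(-1/16803) = 5386/16803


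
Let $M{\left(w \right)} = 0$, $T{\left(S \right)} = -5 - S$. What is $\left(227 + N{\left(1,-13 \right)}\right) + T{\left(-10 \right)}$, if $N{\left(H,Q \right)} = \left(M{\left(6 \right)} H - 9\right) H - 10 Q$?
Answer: $353$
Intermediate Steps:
$N{\left(H,Q \right)} = - 10 Q - 9 H$ ($N{\left(H,Q \right)} = \left(0 H - 9\right) H - 10 Q = \left(0 - 9\right) H - 10 Q = - 9 H - 10 Q = - 10 Q - 9 H$)
$\left(227 + N{\left(1,-13 \right)}\right) + T{\left(-10 \right)} = \left(227 - -121\right) - -5 = \left(227 + \left(130 - 9\right)\right) + \left(-5 + 10\right) = \left(227 + 121\right) + 5 = 348 + 5 = 353$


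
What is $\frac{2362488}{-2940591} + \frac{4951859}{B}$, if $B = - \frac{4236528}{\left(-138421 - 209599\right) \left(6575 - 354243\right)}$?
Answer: $- \frac{36705452155030898742823}{259539502251} \approx -1.4143 \cdot 10^{11}$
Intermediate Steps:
$B = - \frac{264783}{7562213585}$ ($B = - \frac{4236528}{\left(-348020\right) \left(-347668\right)} = - \frac{4236528}{120995417360} = \left(-4236528\right) \frac{1}{120995417360} = - \frac{264783}{7562213585} \approx -3.5014 \cdot 10^{-5}$)
$\frac{2362488}{-2940591} + \frac{4951859}{B} = \frac{2362488}{-2940591} + \frac{4951859}{- \frac{264783}{7562213585}} = 2362488 \left(- \frac{1}{2940591}\right) + 4951859 \left(- \frac{7562213585}{264783}\right) = - \frac{787496}{980197} - \frac{37447015400804515}{264783} = - \frac{36705452155030898742823}{259539502251}$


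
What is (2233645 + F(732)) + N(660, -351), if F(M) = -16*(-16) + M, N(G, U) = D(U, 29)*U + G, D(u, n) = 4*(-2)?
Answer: 2238101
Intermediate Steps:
D(u, n) = -8
N(G, U) = G - 8*U (N(G, U) = -8*U + G = G - 8*U)
F(M) = 256 + M
(2233645 + F(732)) + N(660, -351) = (2233645 + (256 + 732)) + (660 - 8*(-351)) = (2233645 + 988) + (660 + 2808) = 2234633 + 3468 = 2238101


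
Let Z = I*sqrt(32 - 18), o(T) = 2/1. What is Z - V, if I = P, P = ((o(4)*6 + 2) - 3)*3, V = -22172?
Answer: 22172 + 33*sqrt(14) ≈ 22295.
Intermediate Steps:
o(T) = 2 (o(T) = 2*1 = 2)
P = 33 (P = ((2*6 + 2) - 3)*3 = ((12 + 2) - 3)*3 = (14 - 3)*3 = 11*3 = 33)
I = 33
Z = 33*sqrt(14) (Z = 33*sqrt(32 - 18) = 33*sqrt(14) ≈ 123.47)
Z - V = 33*sqrt(14) - 1*(-22172) = 33*sqrt(14) + 22172 = 22172 + 33*sqrt(14)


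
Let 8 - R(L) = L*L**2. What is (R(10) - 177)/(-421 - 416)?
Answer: 1169/837 ≈ 1.3967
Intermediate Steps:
R(L) = 8 - L**3 (R(L) = 8 - L*L**2 = 8 - L**3)
(R(10) - 177)/(-421 - 416) = ((8 - 1*10**3) - 177)/(-421 - 416) = ((8 - 1*1000) - 177)/(-837) = ((8 - 1000) - 177)*(-1/837) = (-992 - 177)*(-1/837) = -1169*(-1/837) = 1169/837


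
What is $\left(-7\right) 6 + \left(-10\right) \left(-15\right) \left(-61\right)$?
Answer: $-9192$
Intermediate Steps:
$\left(-7\right) 6 + \left(-10\right) \left(-15\right) \left(-61\right) = -42 + 150 \left(-61\right) = -42 - 9150 = -9192$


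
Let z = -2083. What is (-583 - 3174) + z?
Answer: -5840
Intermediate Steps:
(-583 - 3174) + z = (-583 - 3174) - 2083 = -3757 - 2083 = -5840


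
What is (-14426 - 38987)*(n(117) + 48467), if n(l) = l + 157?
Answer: -2603403033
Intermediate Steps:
n(l) = 157 + l
(-14426 - 38987)*(n(117) + 48467) = (-14426 - 38987)*((157 + 117) + 48467) = -53413*(274 + 48467) = -53413*48741 = -2603403033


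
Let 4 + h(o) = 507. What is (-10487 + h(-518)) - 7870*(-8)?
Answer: 52976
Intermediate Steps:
h(o) = 503 (h(o) = -4 + 507 = 503)
(-10487 + h(-518)) - 7870*(-8) = (-10487 + 503) - 7870*(-8) = -9984 + 62960 = 52976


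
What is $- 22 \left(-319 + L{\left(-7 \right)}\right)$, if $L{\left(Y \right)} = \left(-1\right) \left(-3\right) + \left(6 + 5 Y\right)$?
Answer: $7590$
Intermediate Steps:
$L{\left(Y \right)} = 9 + 5 Y$ ($L{\left(Y \right)} = 3 + \left(6 + 5 Y\right) = 9 + 5 Y$)
$- 22 \left(-319 + L{\left(-7 \right)}\right) = - 22 \left(-319 + \left(9 + 5 \left(-7\right)\right)\right) = - 22 \left(-319 + \left(9 - 35\right)\right) = - 22 \left(-319 - 26\right) = \left(-22\right) \left(-345\right) = 7590$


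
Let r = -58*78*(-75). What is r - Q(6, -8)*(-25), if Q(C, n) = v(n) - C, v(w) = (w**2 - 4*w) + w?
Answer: 341350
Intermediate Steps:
v(w) = w**2 - 3*w
r = 339300 (r = -4524*(-75) = 339300)
Q(C, n) = -C + n*(-3 + n) (Q(C, n) = n*(-3 + n) - C = -C + n*(-3 + n))
r - Q(6, -8)*(-25) = 339300 - (-1*6 - 8*(-3 - 8))*(-25) = 339300 - (-6 - 8*(-11))*(-25) = 339300 - (-6 + 88)*(-25) = 339300 - 82*(-25) = 339300 - 1*(-2050) = 339300 + 2050 = 341350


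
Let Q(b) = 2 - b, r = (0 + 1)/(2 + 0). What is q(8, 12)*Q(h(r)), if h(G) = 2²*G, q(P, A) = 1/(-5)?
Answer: 0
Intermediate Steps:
r = ½ (r = 1/2 = 1*(½) = ½ ≈ 0.50000)
q(P, A) = -⅕
h(G) = 4*G
q(8, 12)*Q(h(r)) = -(2 - 4/2)/5 = -(2 - 1*2)/5 = -(2 - 2)/5 = -⅕*0 = 0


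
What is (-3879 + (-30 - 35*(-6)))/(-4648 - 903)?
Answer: 3699/5551 ≈ 0.66637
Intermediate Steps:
(-3879 + (-30 - 35*(-6)))/(-4648 - 903) = (-3879 + (-30 + 210))/(-5551) = (-3879 + 180)*(-1/5551) = -3699*(-1/5551) = 3699/5551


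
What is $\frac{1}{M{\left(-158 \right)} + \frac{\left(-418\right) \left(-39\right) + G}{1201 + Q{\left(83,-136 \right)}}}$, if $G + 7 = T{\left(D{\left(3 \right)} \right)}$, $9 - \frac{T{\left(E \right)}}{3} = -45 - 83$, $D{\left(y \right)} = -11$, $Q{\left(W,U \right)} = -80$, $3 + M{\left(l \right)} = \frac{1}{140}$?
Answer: $\frac{156940}{1869141} \approx 0.083964$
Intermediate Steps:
$M{\left(l \right)} = - \frac{419}{140}$ ($M{\left(l \right)} = -3 + \frac{1}{140} = - \frac{419}{140}$)
$T{\left(E \right)} = 411$ ($T{\left(E \right)} = 27 - 3 \left(-45 - 83\right) = 27 - -384 = 27 + 384 = 411$)
$G = 404$ ($G = -7 + 411 = 404$)
$\frac{1}{M{\left(-158 \right)} + \frac{\left(-418\right) \left(-39\right) + G}{1201 + Q{\left(83,-136 \right)}}} = \frac{1}{- \frac{419}{140} + \frac{\left(-418\right) \left(-39\right) + 404}{1201 - 80}} = \frac{1}{- \frac{419}{140} + \frac{16302 + 404}{1121}} = \frac{1}{- \frac{419}{140} + 16706 \cdot \frac{1}{1121}} = \frac{1}{- \frac{419}{140} + \frac{16706}{1121}} = \frac{1}{\frac{1869141}{156940}} = \frac{156940}{1869141}$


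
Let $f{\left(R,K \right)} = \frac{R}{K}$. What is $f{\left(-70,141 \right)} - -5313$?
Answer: $\frac{749063}{141} \approx 5312.5$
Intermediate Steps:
$f{\left(-70,141 \right)} - -5313 = - \frac{70}{141} - -5313 = \left(-70\right) \frac{1}{141} + 5313 = - \frac{70}{141} + 5313 = \frac{749063}{141}$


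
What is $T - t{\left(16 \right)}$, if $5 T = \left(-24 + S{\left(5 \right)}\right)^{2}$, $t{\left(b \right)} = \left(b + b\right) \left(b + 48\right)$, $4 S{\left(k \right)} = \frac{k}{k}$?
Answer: $- \frac{30963}{16} \approx -1935.2$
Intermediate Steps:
$S{\left(k \right)} = \frac{1}{4}$ ($S{\left(k \right)} = \frac{k \frac{1}{k}}{4} = \frac{1}{4} \cdot 1 = \frac{1}{4}$)
$t{\left(b \right)} = 2 b \left(48 + b\right)$
$T = \frac{1805}{16}$ ($T = \frac{\left(-24 + \frac{1}{4}\right)^{2}}{5} = \frac{\left(- \frac{95}{4}\right)^{2}}{5} = \frac{1}{5} \cdot \frac{9025}{16} = \frac{1805}{16} \approx 112.81$)
$T - t{\left(16 \right)} = \frac{1805}{16} - 2 \cdot 16 \left(48 + 16\right) = \frac{1805}{16} - 2 \cdot 16 \cdot 64 = \frac{1805}{16} - 2048 = - \frac{30963}{16}$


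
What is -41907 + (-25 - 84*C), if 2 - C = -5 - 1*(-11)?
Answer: -41596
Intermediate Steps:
C = -4 (C = 2 - (-5 - 1*(-11)) = 2 - (-5 + 11) = 2 - 1*6 = 2 - 6 = -4)
-41907 + (-25 - 84*C) = -41907 + (-25 - 84*(-4)) = -41907 + (-25 + 336) = -41907 + 311 = -41596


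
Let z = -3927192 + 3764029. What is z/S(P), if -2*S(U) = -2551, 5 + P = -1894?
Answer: -326326/2551 ≈ -127.92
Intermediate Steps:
P = -1899 (P = -5 - 1894 = -1899)
S(U) = 2551/2 (S(U) = -½*(-2551) = 2551/2)
z = -163163
z/S(P) = -163163/2551/2 = -163163*2/2551 = -326326/2551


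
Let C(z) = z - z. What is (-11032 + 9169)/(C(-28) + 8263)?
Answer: -1863/8263 ≈ -0.22546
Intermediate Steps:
C(z) = 0
(-11032 + 9169)/(C(-28) + 8263) = (-11032 + 9169)/(0 + 8263) = -1863/8263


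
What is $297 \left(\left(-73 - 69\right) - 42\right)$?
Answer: $-54648$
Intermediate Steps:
$297 \left(\left(-73 - 69\right) - 42\right) = 297 \left(-142 - 42\right) = 297 \left(-184\right) = -54648$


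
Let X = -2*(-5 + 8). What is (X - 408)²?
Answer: 171396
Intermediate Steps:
X = -6 (X = -2*3 = -6)
(X - 408)² = (-6 - 408)² = (-414)² = 171396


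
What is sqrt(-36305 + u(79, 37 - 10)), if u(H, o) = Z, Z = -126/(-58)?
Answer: I*sqrt(30530678)/29 ≈ 190.53*I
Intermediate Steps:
Z = 63/29 (Z = -126*(-1/58) = 63/29 ≈ 2.1724)
u(H, o) = 63/29
sqrt(-36305 + u(79, 37 - 10)) = sqrt(-36305 + 63/29) = sqrt(-1052782/29) = I*sqrt(30530678)/29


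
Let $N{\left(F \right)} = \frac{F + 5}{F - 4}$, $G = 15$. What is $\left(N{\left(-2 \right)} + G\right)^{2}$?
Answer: $\frac{841}{4} \approx 210.25$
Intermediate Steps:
$N{\left(F \right)} = \frac{5 + F}{-4 + F}$
$\left(N{\left(-2 \right)} + G\right)^{2} = \left(\frac{5 - 2}{-4 - 2} + 15\right)^{2} = \left(\frac{1}{-6} \cdot 3 + 15\right)^{2} = \left(\left(- \frac{1}{6}\right) 3 + 15\right)^{2} = \left(- \frac{1}{2} + 15\right)^{2} = \left(\frac{29}{2}\right)^{2} = \frac{841}{4}$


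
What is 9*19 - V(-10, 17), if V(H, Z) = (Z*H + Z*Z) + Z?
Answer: 35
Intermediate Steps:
V(H, Z) = Z + Z² + H*Z (V(H, Z) = (H*Z + Z²) + Z = (Z² + H*Z) + Z = Z + Z² + H*Z)
9*19 - V(-10, 17) = 9*19 - 17*(1 - 10 + 17) = 171 - 17*8 = 171 - 1*136 = 171 - 136 = 35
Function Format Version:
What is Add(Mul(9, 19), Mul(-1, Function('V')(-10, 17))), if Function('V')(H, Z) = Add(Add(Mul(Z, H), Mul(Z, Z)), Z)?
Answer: 35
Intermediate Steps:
Function('V')(H, Z) = Add(Z, Pow(Z, 2), Mul(H, Z)) (Function('V')(H, Z) = Add(Add(Mul(H, Z), Pow(Z, 2)), Z) = Add(Add(Pow(Z, 2), Mul(H, Z)), Z) = Add(Z, Pow(Z, 2), Mul(H, Z)))
Add(Mul(9, 19), Mul(-1, Function('V')(-10, 17))) = Add(Mul(9, 19), Mul(-1, Mul(17, Add(1, -10, 17)))) = Add(171, Mul(-1, Mul(17, 8))) = Add(171, Mul(-1, 136)) = Add(171, -136) = 35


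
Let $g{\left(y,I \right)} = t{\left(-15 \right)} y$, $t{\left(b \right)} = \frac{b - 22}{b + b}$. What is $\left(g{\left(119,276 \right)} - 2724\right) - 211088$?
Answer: $- \frac{6409957}{30} \approx -2.1367 \cdot 10^{5}$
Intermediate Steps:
$t{\left(b \right)} = \frac{-22 + b}{2 b}$
$g{\left(y,I \right)} = \frac{37 y}{30}$ ($g{\left(y,I \right)} = \frac{-22 - 15}{2 \left(-15\right)} y = \frac{1}{2} \left(- \frac{1}{15}\right) \left(-37\right) y = \frac{37 y}{30}$)
$\left(g{\left(119,276 \right)} - 2724\right) - 211088 = \left(\frac{37}{30} \cdot 119 - 2724\right) - 211088 = \left(\frac{4403}{30} - 2724\right) - 211088 = - \frac{77317}{30} - 211088 = - \frac{6409957}{30}$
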